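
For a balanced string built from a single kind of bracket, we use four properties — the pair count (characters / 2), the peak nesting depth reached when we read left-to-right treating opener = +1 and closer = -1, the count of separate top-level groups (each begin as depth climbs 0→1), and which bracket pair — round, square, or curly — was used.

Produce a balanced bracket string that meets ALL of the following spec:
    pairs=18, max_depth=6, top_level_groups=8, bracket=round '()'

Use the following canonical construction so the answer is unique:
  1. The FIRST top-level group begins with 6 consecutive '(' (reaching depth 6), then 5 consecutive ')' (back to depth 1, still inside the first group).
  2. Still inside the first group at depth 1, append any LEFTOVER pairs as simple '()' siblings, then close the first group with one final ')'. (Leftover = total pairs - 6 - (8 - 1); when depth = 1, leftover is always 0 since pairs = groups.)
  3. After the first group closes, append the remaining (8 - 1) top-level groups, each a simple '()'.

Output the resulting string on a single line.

Spec: pairs=18 depth=6 groups=8
Leftover pairs = 18 - 6 - (8-1) = 5
First group: deep chain of depth 6 + 5 sibling pairs
Remaining 7 groups: simple '()' each

Answer: (((((()))))()()()()())()()()()()()()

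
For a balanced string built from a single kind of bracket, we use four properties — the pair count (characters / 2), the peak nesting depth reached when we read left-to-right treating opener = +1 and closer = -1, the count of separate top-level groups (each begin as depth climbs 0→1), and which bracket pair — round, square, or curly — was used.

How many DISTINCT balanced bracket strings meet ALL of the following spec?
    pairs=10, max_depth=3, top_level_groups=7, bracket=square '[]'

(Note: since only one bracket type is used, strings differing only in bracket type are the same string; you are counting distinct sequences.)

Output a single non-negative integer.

Spec: pairs=10 depth=3 groups=7
Count(depth <= 3) = 147
Count(depth <= 2) = 84
Count(depth == 3) = 147 - 84 = 63

Answer: 63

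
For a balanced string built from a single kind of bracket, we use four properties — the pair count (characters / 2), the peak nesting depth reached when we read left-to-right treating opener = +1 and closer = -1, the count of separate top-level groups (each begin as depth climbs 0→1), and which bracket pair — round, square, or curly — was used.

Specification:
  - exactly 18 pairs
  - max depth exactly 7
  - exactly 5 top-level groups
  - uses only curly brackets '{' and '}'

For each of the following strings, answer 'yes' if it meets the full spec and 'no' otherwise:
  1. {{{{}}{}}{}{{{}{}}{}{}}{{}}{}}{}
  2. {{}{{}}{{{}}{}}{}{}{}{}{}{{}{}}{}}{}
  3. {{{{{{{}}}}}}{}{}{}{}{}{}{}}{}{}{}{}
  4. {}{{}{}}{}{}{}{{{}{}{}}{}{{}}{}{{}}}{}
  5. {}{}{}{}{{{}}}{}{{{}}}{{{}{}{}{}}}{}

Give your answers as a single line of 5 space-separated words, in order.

Answer: no no yes no no

Derivation:
String 1 '{{{{}}{}}{}{{{}{}}{}{}}{{}}{}}{}': depth seq [1 2 3 4 3 2 3 2 1 2 1 2 3 4 3 4 3 2 3 2 3 2 1 2 3 2 1 2 1 0 1 0]
  -> pairs=16 depth=4 groups=2 -> no
String 2 '{{}{{}}{{{}}{}}{}{}{}{}{}{{}{}}{}}{}': depth seq [1 2 1 2 3 2 1 2 3 4 3 2 3 2 1 2 1 2 1 2 1 2 1 2 1 2 3 2 3 2 1 2 1 0 1 0]
  -> pairs=18 depth=4 groups=2 -> no
String 3 '{{{{{{{}}}}}}{}{}{}{}{}{}{}}{}{}{}{}': depth seq [1 2 3 4 5 6 7 6 5 4 3 2 1 2 1 2 1 2 1 2 1 2 1 2 1 2 1 0 1 0 1 0 1 0 1 0]
  -> pairs=18 depth=7 groups=5 -> yes
String 4 '{}{{}{}}{}{}{}{{{}{}{}}{}{{}}{}{{}}}{}': depth seq [1 0 1 2 1 2 1 0 1 0 1 0 1 0 1 2 3 2 3 2 3 2 1 2 1 2 3 2 1 2 1 2 3 2 1 0 1 0]
  -> pairs=19 depth=3 groups=7 -> no
String 5 '{}{}{}{}{{{}}}{}{{{}}}{{{}{}{}{}}}{}': depth seq [1 0 1 0 1 0 1 0 1 2 3 2 1 0 1 0 1 2 3 2 1 0 1 2 3 2 3 2 3 2 3 2 1 0 1 0]
  -> pairs=18 depth=3 groups=9 -> no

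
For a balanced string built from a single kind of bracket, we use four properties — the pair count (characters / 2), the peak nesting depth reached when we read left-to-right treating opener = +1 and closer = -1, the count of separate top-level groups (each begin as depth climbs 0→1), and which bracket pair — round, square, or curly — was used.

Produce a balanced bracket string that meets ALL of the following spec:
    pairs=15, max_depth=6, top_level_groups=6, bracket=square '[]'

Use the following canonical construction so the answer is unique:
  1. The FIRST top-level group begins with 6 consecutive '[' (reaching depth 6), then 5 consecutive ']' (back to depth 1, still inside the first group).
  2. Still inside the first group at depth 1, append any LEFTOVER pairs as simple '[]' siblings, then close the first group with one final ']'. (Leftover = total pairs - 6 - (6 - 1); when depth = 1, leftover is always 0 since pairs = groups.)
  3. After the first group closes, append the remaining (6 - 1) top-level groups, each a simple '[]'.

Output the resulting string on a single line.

Spec: pairs=15 depth=6 groups=6
Leftover pairs = 15 - 6 - (6-1) = 4
First group: deep chain of depth 6 + 4 sibling pairs
Remaining 5 groups: simple '[]' each

Answer: [[[[[[]]]]][][][][]][][][][][]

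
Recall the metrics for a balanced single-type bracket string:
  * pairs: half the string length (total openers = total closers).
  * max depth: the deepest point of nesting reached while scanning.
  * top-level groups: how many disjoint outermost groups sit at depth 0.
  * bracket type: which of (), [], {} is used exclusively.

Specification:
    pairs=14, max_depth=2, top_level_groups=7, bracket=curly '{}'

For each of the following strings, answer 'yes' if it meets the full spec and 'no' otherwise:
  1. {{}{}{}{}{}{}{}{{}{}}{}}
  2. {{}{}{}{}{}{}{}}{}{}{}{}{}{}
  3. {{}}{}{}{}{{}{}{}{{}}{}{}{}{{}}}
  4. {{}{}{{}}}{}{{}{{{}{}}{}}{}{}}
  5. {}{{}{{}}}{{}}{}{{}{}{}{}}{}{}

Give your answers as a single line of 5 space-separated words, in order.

String 1 '{{}{}{}{}{}{}{}{{}{}}{}}': depth seq [1 2 1 2 1 2 1 2 1 2 1 2 1 2 1 2 3 2 3 2 1 2 1 0]
  -> pairs=12 depth=3 groups=1 -> no
String 2 '{{}{}{}{}{}{}{}}{}{}{}{}{}{}': depth seq [1 2 1 2 1 2 1 2 1 2 1 2 1 2 1 0 1 0 1 0 1 0 1 0 1 0 1 0]
  -> pairs=14 depth=2 groups=7 -> yes
String 3 '{{}}{}{}{}{{}{}{}{{}}{}{}{}{{}}}': depth seq [1 2 1 0 1 0 1 0 1 0 1 2 1 2 1 2 1 2 3 2 1 2 1 2 1 2 1 2 3 2 1 0]
  -> pairs=16 depth=3 groups=5 -> no
String 4 '{{}{}{{}}}{}{{}{{{}{}}{}}{}{}}': depth seq [1 2 1 2 1 2 3 2 1 0 1 0 1 2 1 2 3 4 3 4 3 2 3 2 1 2 1 2 1 0]
  -> pairs=15 depth=4 groups=3 -> no
String 5 '{}{{}{{}}}{{}}{}{{}{}{}{}}{}{}': depth seq [1 0 1 2 1 2 3 2 1 0 1 2 1 0 1 0 1 2 1 2 1 2 1 2 1 0 1 0 1 0]
  -> pairs=15 depth=3 groups=7 -> no

Answer: no yes no no no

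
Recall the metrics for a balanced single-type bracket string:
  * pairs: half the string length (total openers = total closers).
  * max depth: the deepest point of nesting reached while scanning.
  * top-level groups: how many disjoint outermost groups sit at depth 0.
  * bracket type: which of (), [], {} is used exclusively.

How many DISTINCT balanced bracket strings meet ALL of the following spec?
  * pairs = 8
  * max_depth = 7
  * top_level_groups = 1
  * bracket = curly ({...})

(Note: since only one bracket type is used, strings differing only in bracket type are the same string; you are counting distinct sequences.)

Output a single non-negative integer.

Spec: pairs=8 depth=7 groups=1
Count(depth <= 7) = 428
Count(depth <= 6) = 417
Count(depth == 7) = 428 - 417 = 11

Answer: 11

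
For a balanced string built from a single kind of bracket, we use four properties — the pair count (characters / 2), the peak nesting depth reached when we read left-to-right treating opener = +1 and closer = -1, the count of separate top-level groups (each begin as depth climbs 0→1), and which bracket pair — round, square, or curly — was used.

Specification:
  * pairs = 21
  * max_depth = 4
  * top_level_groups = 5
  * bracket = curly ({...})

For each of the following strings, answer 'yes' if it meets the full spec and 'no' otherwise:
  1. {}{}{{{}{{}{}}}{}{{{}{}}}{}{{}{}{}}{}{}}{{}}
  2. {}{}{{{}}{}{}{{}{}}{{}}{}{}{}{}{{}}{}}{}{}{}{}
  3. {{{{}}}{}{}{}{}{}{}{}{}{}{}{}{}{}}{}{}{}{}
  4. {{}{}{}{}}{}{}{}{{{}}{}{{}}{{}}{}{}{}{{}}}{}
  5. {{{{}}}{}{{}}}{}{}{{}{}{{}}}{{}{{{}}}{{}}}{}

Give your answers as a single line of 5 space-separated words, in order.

String 1 '{}{}{{{}{{}{}}}{}{{{}{}}}{}{{}{}{}}{}{}}{{}}': depth seq [1 0 1 0 1 2 3 2 3 4 3 4 3 2 1 2 1 2 3 4 3 4 3 2 1 2 1 2 3 2 3 2 3 2 1 2 1 2 1 0 1 2 1 0]
  -> pairs=22 depth=4 groups=4 -> no
String 2 '{}{}{{{}}{}{}{{}{}}{{}}{}{}{}{}{{}}{}}{}{}{}{}': depth seq [1 0 1 0 1 2 3 2 1 2 1 2 1 2 3 2 3 2 1 2 3 2 1 2 1 2 1 2 1 2 1 2 3 2 1 2 1 0 1 0 1 0 1 0 1 0]
  -> pairs=23 depth=3 groups=7 -> no
String 3 '{{{{}}}{}{}{}{}{}{}{}{}{}{}{}{}{}}{}{}{}{}': depth seq [1 2 3 4 3 2 1 2 1 2 1 2 1 2 1 2 1 2 1 2 1 2 1 2 1 2 1 2 1 2 1 2 1 0 1 0 1 0 1 0 1 0]
  -> pairs=21 depth=4 groups=5 -> yes
String 4 '{{}{}{}{}}{}{}{}{{{}}{}{{}}{{}}{}{}{}{{}}}{}': depth seq [1 2 1 2 1 2 1 2 1 0 1 0 1 0 1 0 1 2 3 2 1 2 1 2 3 2 1 2 3 2 1 2 1 2 1 2 1 2 3 2 1 0 1 0]
  -> pairs=22 depth=3 groups=6 -> no
String 5 '{{{{}}}{}{{}}}{}{}{{}{}{{}}}{{}{{{}}}{{}}}{}': depth seq [1 2 3 4 3 2 1 2 1 2 3 2 1 0 1 0 1 0 1 2 1 2 1 2 3 2 1 0 1 2 1 2 3 4 3 2 1 2 3 2 1 0 1 0]
  -> pairs=22 depth=4 groups=6 -> no

Answer: no no yes no no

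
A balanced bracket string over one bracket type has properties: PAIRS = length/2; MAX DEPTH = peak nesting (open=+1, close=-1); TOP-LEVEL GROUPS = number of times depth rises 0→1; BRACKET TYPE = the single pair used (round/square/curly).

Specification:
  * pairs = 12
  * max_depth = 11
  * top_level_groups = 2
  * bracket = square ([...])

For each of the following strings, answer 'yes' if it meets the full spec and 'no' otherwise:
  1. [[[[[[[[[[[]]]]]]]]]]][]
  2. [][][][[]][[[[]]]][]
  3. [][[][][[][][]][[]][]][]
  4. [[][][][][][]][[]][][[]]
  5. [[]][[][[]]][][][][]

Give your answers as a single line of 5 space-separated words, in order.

Answer: yes no no no no

Derivation:
String 1 '[[[[[[[[[[[]]]]]]]]]]][]': depth seq [1 2 3 4 5 6 7 8 9 10 11 10 9 8 7 6 5 4 3 2 1 0 1 0]
  -> pairs=12 depth=11 groups=2 -> yes
String 2 '[][][][[]][[[[]]]][]': depth seq [1 0 1 0 1 0 1 2 1 0 1 2 3 4 3 2 1 0 1 0]
  -> pairs=10 depth=4 groups=6 -> no
String 3 '[][[][][[][][]][[]][]][]': depth seq [1 0 1 2 1 2 1 2 3 2 3 2 3 2 1 2 3 2 1 2 1 0 1 0]
  -> pairs=12 depth=3 groups=3 -> no
String 4 '[[][][][][][]][[]][][[]]': depth seq [1 2 1 2 1 2 1 2 1 2 1 2 1 0 1 2 1 0 1 0 1 2 1 0]
  -> pairs=12 depth=2 groups=4 -> no
String 5 '[[]][[][[]]][][][][]': depth seq [1 2 1 0 1 2 1 2 3 2 1 0 1 0 1 0 1 0 1 0]
  -> pairs=10 depth=3 groups=6 -> no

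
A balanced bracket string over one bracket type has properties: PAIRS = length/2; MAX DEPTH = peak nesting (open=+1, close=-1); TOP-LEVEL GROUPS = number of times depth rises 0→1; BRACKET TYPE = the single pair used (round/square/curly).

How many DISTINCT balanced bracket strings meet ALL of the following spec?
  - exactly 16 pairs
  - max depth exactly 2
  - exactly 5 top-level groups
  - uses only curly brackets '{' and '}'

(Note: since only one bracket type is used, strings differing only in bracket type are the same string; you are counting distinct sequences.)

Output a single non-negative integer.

Spec: pairs=16 depth=2 groups=5
Count(depth <= 2) = 1365
Count(depth <= 1) = 0
Count(depth == 2) = 1365 - 0 = 1365

Answer: 1365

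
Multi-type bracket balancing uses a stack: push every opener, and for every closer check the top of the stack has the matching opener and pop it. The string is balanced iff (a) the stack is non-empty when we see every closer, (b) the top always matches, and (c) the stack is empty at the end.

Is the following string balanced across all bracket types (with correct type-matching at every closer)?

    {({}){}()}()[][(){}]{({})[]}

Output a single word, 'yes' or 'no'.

pos 0: push '{'; stack = {
pos 1: push '('; stack = {(
pos 2: push '{'; stack = {({
pos 3: '}' matches '{'; pop; stack = {(
pos 4: ')' matches '('; pop; stack = {
pos 5: push '{'; stack = {{
pos 6: '}' matches '{'; pop; stack = {
pos 7: push '('; stack = {(
pos 8: ')' matches '('; pop; stack = {
pos 9: '}' matches '{'; pop; stack = (empty)
pos 10: push '('; stack = (
pos 11: ')' matches '('; pop; stack = (empty)
pos 12: push '['; stack = [
pos 13: ']' matches '['; pop; stack = (empty)
pos 14: push '['; stack = [
pos 15: push '('; stack = [(
pos 16: ')' matches '('; pop; stack = [
pos 17: push '{'; stack = [{
pos 18: '}' matches '{'; pop; stack = [
pos 19: ']' matches '['; pop; stack = (empty)
pos 20: push '{'; stack = {
pos 21: push '('; stack = {(
pos 22: push '{'; stack = {({
pos 23: '}' matches '{'; pop; stack = {(
pos 24: ')' matches '('; pop; stack = {
pos 25: push '['; stack = {[
pos 26: ']' matches '['; pop; stack = {
pos 27: '}' matches '{'; pop; stack = (empty)
end: stack empty → VALID
Verdict: properly nested → yes

Answer: yes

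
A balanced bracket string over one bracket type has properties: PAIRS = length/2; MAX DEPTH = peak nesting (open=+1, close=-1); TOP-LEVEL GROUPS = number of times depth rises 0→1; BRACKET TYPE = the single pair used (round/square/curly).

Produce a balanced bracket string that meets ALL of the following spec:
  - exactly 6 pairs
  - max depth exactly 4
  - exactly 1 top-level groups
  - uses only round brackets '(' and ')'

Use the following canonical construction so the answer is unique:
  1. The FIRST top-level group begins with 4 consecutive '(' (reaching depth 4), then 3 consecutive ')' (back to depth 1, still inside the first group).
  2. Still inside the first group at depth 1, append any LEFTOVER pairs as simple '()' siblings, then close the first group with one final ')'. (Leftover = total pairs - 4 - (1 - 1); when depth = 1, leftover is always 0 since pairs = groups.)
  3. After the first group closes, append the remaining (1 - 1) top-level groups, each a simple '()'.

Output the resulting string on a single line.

Spec: pairs=6 depth=4 groups=1
Leftover pairs = 6 - 4 - (1-1) = 2
First group: deep chain of depth 4 + 2 sibling pairs
Remaining 0 groups: simple '()' each

Answer: (((()))()())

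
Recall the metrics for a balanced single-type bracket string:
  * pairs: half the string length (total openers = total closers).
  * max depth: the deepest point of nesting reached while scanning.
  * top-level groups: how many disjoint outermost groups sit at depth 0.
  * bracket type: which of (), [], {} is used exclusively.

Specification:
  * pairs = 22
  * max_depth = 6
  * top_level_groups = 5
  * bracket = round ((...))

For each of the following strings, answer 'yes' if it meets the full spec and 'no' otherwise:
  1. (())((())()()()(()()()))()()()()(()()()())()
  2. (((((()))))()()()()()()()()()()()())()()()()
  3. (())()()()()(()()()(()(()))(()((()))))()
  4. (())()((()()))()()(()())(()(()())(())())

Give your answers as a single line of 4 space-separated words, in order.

String 1 '(())((())()()()(()()()))()()()()(()()()())()': depth seq [1 2 1 0 1 2 3 2 1 2 1 2 1 2 1 2 3 2 3 2 3 2 1 0 1 0 1 0 1 0 1 0 1 2 1 2 1 2 1 2 1 0 1 0]
  -> pairs=22 depth=3 groups=8 -> no
String 2 '(((((()))))()()()()()()()()()()()())()()()()': depth seq [1 2 3 4 5 6 5 4 3 2 1 2 1 2 1 2 1 2 1 2 1 2 1 2 1 2 1 2 1 2 1 2 1 2 1 0 1 0 1 0 1 0 1 0]
  -> pairs=22 depth=6 groups=5 -> yes
String 3 '(())()()()()(()()()(()(()))(()((()))))()': depth seq [1 2 1 0 1 0 1 0 1 0 1 0 1 2 1 2 1 2 1 2 3 2 3 4 3 2 1 2 3 2 3 4 5 4 3 2 1 0 1 0]
  -> pairs=20 depth=5 groups=7 -> no
String 4 '(())()((()()))()()(()())(()(()())(())())': depth seq [1 2 1 0 1 0 1 2 3 2 3 2 1 0 1 0 1 0 1 2 1 2 1 0 1 2 1 2 3 2 3 2 1 2 3 2 1 2 1 0]
  -> pairs=20 depth=3 groups=7 -> no

Answer: no yes no no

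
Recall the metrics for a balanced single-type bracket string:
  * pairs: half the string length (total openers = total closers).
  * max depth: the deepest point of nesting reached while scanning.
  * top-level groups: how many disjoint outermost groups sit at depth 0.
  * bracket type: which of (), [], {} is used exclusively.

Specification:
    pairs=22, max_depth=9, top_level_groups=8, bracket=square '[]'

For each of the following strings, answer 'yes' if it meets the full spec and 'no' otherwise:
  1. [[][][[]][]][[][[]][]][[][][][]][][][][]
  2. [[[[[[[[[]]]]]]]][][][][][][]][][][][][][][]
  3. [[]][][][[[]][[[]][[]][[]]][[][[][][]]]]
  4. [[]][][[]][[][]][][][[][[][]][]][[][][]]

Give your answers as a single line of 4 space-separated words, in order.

Answer: no yes no no

Derivation:
String 1 '[[][][[]][]][[][[]][]][[][][][]][][][][]': depth seq [1 2 1 2 1 2 3 2 1 2 1 0 1 2 1 2 3 2 1 2 1 0 1 2 1 2 1 2 1 2 1 0 1 0 1 0 1 0 1 0]
  -> pairs=20 depth=3 groups=7 -> no
String 2 '[[[[[[[[[]]]]]]]][][][][][][]][][][][][][][]': depth seq [1 2 3 4 5 6 7 8 9 8 7 6 5 4 3 2 1 2 1 2 1 2 1 2 1 2 1 2 1 0 1 0 1 0 1 0 1 0 1 0 1 0 1 0]
  -> pairs=22 depth=9 groups=8 -> yes
String 3 '[[]][][][[[]][[[]][[]][[]]][[][[][][]]]]': depth seq [1 2 1 0 1 0 1 0 1 2 3 2 1 2 3 4 3 2 3 4 3 2 3 4 3 2 1 2 3 2 3 4 3 4 3 4 3 2 1 0]
  -> pairs=20 depth=4 groups=4 -> no
String 4 '[[]][][[]][[][]][][][[][[][]][]][[][][]]': depth seq [1 2 1 0 1 0 1 2 1 0 1 2 1 2 1 0 1 0 1 0 1 2 1 2 3 2 3 2 1 2 1 0 1 2 1 2 1 2 1 0]
  -> pairs=20 depth=3 groups=8 -> no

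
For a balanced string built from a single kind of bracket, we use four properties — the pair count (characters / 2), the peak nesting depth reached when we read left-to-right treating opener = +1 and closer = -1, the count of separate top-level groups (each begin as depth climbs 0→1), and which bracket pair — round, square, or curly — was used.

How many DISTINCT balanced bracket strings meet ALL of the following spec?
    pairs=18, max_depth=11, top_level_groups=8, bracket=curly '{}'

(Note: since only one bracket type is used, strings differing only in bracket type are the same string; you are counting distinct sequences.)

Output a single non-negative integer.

Answer: 8

Derivation:
Spec: pairs=18 depth=11 groups=8
Count(depth <= 11) = 3749460
Count(depth <= 10) = 3749452
Count(depth == 11) = 3749460 - 3749452 = 8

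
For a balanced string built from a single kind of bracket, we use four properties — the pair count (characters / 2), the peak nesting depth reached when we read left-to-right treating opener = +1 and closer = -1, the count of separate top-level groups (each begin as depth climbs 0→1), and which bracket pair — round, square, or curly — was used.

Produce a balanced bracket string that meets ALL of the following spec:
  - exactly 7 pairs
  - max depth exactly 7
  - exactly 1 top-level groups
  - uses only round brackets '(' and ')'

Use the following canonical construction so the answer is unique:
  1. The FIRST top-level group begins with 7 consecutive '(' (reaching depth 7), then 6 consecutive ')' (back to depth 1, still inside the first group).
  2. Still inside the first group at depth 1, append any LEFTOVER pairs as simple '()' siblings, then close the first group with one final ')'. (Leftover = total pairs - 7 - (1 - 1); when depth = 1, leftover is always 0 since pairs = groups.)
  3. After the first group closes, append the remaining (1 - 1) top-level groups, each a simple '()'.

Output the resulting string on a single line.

Answer: ((((((()))))))

Derivation:
Spec: pairs=7 depth=7 groups=1
Leftover pairs = 7 - 7 - (1-1) = 0
First group: deep chain of depth 7 + 0 sibling pairs
Remaining 0 groups: simple '()' each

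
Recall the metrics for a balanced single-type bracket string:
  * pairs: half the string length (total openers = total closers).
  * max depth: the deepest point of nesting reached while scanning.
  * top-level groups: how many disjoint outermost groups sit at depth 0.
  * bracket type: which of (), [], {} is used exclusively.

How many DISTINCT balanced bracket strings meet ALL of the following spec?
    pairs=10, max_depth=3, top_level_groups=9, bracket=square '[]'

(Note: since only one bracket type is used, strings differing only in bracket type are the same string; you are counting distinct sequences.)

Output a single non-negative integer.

Spec: pairs=10 depth=3 groups=9
Count(depth <= 3) = 9
Count(depth <= 2) = 9
Count(depth == 3) = 9 - 9 = 0

Answer: 0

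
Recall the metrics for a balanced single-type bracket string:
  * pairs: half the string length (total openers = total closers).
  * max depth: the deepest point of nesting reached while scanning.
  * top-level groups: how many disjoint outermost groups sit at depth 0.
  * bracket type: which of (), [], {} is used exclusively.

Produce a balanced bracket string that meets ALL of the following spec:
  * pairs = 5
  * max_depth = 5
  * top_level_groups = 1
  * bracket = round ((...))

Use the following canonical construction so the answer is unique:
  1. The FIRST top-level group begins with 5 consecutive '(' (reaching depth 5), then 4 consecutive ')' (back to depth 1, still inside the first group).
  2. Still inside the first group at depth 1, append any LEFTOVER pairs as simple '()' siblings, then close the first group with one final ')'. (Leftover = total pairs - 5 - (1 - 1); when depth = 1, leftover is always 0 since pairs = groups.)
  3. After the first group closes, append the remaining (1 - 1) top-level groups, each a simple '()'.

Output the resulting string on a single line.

Answer: ((((()))))

Derivation:
Spec: pairs=5 depth=5 groups=1
Leftover pairs = 5 - 5 - (1-1) = 0
First group: deep chain of depth 5 + 0 sibling pairs
Remaining 0 groups: simple '()' each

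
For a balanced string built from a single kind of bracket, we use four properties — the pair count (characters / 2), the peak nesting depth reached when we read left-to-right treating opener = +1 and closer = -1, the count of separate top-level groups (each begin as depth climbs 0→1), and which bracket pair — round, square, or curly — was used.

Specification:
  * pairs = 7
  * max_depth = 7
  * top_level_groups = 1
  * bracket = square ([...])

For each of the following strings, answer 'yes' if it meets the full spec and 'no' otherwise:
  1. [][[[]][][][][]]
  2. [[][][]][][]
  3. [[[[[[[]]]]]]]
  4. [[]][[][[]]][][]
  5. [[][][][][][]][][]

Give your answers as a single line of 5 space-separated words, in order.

String 1 '[][[[]][][][][]]': depth seq [1 0 1 2 3 2 1 2 1 2 1 2 1 2 1 0]
  -> pairs=8 depth=3 groups=2 -> no
String 2 '[[][][]][][]': depth seq [1 2 1 2 1 2 1 0 1 0 1 0]
  -> pairs=6 depth=2 groups=3 -> no
String 3 '[[[[[[[]]]]]]]': depth seq [1 2 3 4 5 6 7 6 5 4 3 2 1 0]
  -> pairs=7 depth=7 groups=1 -> yes
String 4 '[[]][[][[]]][][]': depth seq [1 2 1 0 1 2 1 2 3 2 1 0 1 0 1 0]
  -> pairs=8 depth=3 groups=4 -> no
String 5 '[[][][][][][]][][]': depth seq [1 2 1 2 1 2 1 2 1 2 1 2 1 0 1 0 1 0]
  -> pairs=9 depth=2 groups=3 -> no

Answer: no no yes no no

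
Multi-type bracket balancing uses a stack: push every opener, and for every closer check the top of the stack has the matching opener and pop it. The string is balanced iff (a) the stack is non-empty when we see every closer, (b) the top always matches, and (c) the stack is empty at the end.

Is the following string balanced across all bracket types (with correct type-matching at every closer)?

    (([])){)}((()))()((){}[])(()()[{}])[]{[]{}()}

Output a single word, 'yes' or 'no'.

Answer: no

Derivation:
pos 0: push '('; stack = (
pos 1: push '('; stack = ((
pos 2: push '['; stack = (([
pos 3: ']' matches '['; pop; stack = ((
pos 4: ')' matches '('; pop; stack = (
pos 5: ')' matches '('; pop; stack = (empty)
pos 6: push '{'; stack = {
pos 7: saw closer ')' but top of stack is '{' (expected '}') → INVALID
Verdict: type mismatch at position 7: ')' closes '{' → no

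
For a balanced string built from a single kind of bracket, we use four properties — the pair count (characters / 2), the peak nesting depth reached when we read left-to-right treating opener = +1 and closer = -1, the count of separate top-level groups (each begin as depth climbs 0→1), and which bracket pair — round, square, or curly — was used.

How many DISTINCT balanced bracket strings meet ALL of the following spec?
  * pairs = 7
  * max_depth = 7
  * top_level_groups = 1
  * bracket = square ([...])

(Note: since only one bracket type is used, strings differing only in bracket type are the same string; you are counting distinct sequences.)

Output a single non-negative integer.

Spec: pairs=7 depth=7 groups=1
Count(depth <= 7) = 132
Count(depth <= 6) = 131
Count(depth == 7) = 132 - 131 = 1

Answer: 1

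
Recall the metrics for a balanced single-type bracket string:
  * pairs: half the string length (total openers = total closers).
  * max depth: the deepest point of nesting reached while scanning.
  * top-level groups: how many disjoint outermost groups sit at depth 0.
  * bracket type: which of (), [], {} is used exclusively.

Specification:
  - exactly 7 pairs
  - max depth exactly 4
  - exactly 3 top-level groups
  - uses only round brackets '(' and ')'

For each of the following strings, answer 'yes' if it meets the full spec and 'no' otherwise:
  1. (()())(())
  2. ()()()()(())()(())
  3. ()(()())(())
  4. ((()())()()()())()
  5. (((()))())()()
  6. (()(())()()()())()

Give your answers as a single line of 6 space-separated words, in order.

Answer: no no no no yes no

Derivation:
String 1 '(()())(())': depth seq [1 2 1 2 1 0 1 2 1 0]
  -> pairs=5 depth=2 groups=2 -> no
String 2 '()()()()(())()(())': depth seq [1 0 1 0 1 0 1 0 1 2 1 0 1 0 1 2 1 0]
  -> pairs=9 depth=2 groups=7 -> no
String 3 '()(()())(())': depth seq [1 0 1 2 1 2 1 0 1 2 1 0]
  -> pairs=6 depth=2 groups=3 -> no
String 4 '((()())()()()())()': depth seq [1 2 3 2 3 2 1 2 1 2 1 2 1 2 1 0 1 0]
  -> pairs=9 depth=3 groups=2 -> no
String 5 '(((()))())()()': depth seq [1 2 3 4 3 2 1 2 1 0 1 0 1 0]
  -> pairs=7 depth=4 groups=3 -> yes
String 6 '(()(())()()()())()': depth seq [1 2 1 2 3 2 1 2 1 2 1 2 1 2 1 0 1 0]
  -> pairs=9 depth=3 groups=2 -> no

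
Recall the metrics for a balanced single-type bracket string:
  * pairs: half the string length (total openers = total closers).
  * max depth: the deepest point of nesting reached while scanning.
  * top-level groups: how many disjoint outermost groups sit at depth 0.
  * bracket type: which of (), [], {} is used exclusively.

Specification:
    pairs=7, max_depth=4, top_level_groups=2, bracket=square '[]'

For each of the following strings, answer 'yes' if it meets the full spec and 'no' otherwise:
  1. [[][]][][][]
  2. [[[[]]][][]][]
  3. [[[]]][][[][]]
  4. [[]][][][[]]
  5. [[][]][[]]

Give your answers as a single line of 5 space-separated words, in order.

Answer: no yes no no no

Derivation:
String 1 '[[][]][][][]': depth seq [1 2 1 2 1 0 1 0 1 0 1 0]
  -> pairs=6 depth=2 groups=4 -> no
String 2 '[[[[]]][][]][]': depth seq [1 2 3 4 3 2 1 2 1 2 1 0 1 0]
  -> pairs=7 depth=4 groups=2 -> yes
String 3 '[[[]]][][[][]]': depth seq [1 2 3 2 1 0 1 0 1 2 1 2 1 0]
  -> pairs=7 depth=3 groups=3 -> no
String 4 '[[]][][][[]]': depth seq [1 2 1 0 1 0 1 0 1 2 1 0]
  -> pairs=6 depth=2 groups=4 -> no
String 5 '[[][]][[]]': depth seq [1 2 1 2 1 0 1 2 1 0]
  -> pairs=5 depth=2 groups=2 -> no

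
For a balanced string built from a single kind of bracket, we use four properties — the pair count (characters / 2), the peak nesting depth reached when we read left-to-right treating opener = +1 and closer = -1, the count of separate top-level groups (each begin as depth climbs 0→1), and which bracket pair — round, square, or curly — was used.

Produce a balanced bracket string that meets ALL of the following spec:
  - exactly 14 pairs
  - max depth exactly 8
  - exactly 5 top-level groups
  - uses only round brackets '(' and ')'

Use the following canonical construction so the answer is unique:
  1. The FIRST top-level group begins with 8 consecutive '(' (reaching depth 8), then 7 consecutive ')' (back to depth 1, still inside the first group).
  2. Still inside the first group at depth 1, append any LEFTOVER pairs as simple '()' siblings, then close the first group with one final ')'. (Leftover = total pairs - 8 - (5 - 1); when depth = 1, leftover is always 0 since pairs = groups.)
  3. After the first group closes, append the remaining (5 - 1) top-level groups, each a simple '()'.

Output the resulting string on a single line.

Answer: (((((((()))))))()())()()()()

Derivation:
Spec: pairs=14 depth=8 groups=5
Leftover pairs = 14 - 8 - (5-1) = 2
First group: deep chain of depth 8 + 2 sibling pairs
Remaining 4 groups: simple '()' each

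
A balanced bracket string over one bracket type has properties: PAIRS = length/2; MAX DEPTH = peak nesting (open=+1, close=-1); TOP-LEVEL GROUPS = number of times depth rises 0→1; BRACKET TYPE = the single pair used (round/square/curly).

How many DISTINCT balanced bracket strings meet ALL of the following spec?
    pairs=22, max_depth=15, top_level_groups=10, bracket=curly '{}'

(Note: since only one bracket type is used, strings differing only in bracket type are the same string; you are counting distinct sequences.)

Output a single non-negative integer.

Answer: 0

Derivation:
Spec: pairs=22 depth=15 groups=10
Count(depth <= 15) = 161280600
Count(depth <= 14) = 161280600
Count(depth == 15) = 161280600 - 161280600 = 0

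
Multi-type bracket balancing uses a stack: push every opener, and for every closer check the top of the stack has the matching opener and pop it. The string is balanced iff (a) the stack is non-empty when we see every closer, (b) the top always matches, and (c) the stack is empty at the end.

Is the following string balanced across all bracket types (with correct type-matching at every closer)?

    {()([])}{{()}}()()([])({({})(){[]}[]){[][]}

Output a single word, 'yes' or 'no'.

pos 0: push '{'; stack = {
pos 1: push '('; stack = {(
pos 2: ')' matches '('; pop; stack = {
pos 3: push '('; stack = {(
pos 4: push '['; stack = {([
pos 5: ']' matches '['; pop; stack = {(
pos 6: ')' matches '('; pop; stack = {
pos 7: '}' matches '{'; pop; stack = (empty)
pos 8: push '{'; stack = {
pos 9: push '{'; stack = {{
pos 10: push '('; stack = {{(
pos 11: ')' matches '('; pop; stack = {{
pos 12: '}' matches '{'; pop; stack = {
pos 13: '}' matches '{'; pop; stack = (empty)
pos 14: push '('; stack = (
pos 15: ')' matches '('; pop; stack = (empty)
pos 16: push '('; stack = (
pos 17: ')' matches '('; pop; stack = (empty)
pos 18: push '('; stack = (
pos 19: push '['; stack = ([
pos 20: ']' matches '['; pop; stack = (
pos 21: ')' matches '('; pop; stack = (empty)
pos 22: push '('; stack = (
pos 23: push '{'; stack = ({
pos 24: push '('; stack = ({(
pos 25: push '{'; stack = ({({
pos 26: '}' matches '{'; pop; stack = ({(
pos 27: ')' matches '('; pop; stack = ({
pos 28: push '('; stack = ({(
pos 29: ')' matches '('; pop; stack = ({
pos 30: push '{'; stack = ({{
pos 31: push '['; stack = ({{[
pos 32: ']' matches '['; pop; stack = ({{
pos 33: '}' matches '{'; pop; stack = ({
pos 34: push '['; stack = ({[
pos 35: ']' matches '['; pop; stack = ({
pos 36: saw closer ')' but top of stack is '{' (expected '}') → INVALID
Verdict: type mismatch at position 36: ')' closes '{' → no

Answer: no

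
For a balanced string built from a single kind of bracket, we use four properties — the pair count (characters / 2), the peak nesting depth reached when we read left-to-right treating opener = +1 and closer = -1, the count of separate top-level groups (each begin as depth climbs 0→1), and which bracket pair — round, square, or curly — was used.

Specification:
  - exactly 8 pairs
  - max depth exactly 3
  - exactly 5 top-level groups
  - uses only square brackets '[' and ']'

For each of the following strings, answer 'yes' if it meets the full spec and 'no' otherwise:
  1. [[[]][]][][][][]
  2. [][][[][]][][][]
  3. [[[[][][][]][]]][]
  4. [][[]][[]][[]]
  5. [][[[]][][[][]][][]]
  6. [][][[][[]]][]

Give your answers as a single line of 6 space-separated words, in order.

String 1 '[[[]][]][][][][]': depth seq [1 2 3 2 1 2 1 0 1 0 1 0 1 0 1 0]
  -> pairs=8 depth=3 groups=5 -> yes
String 2 '[][][[][]][][][]': depth seq [1 0 1 0 1 2 1 2 1 0 1 0 1 0 1 0]
  -> pairs=8 depth=2 groups=6 -> no
String 3 '[[[[][][][]][]]][]': depth seq [1 2 3 4 3 4 3 4 3 4 3 2 3 2 1 0 1 0]
  -> pairs=9 depth=4 groups=2 -> no
String 4 '[][[]][[]][[]]': depth seq [1 0 1 2 1 0 1 2 1 0 1 2 1 0]
  -> pairs=7 depth=2 groups=4 -> no
String 5 '[][[[]][][[][]][][]]': depth seq [1 0 1 2 3 2 1 2 1 2 3 2 3 2 1 2 1 2 1 0]
  -> pairs=10 depth=3 groups=2 -> no
String 6 '[][][[][[]]][]': depth seq [1 0 1 0 1 2 1 2 3 2 1 0 1 0]
  -> pairs=7 depth=3 groups=4 -> no

Answer: yes no no no no no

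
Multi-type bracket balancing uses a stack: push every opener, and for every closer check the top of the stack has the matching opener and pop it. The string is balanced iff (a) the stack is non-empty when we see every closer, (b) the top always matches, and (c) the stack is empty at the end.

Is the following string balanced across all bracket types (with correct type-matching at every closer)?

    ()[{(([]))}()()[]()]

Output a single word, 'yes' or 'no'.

pos 0: push '('; stack = (
pos 1: ')' matches '('; pop; stack = (empty)
pos 2: push '['; stack = [
pos 3: push '{'; stack = [{
pos 4: push '('; stack = [{(
pos 5: push '('; stack = [{((
pos 6: push '['; stack = [{(([
pos 7: ']' matches '['; pop; stack = [{((
pos 8: ')' matches '('; pop; stack = [{(
pos 9: ')' matches '('; pop; stack = [{
pos 10: '}' matches '{'; pop; stack = [
pos 11: push '('; stack = [(
pos 12: ')' matches '('; pop; stack = [
pos 13: push '('; stack = [(
pos 14: ')' matches '('; pop; stack = [
pos 15: push '['; stack = [[
pos 16: ']' matches '['; pop; stack = [
pos 17: push '('; stack = [(
pos 18: ')' matches '('; pop; stack = [
pos 19: ']' matches '['; pop; stack = (empty)
end: stack empty → VALID
Verdict: properly nested → yes

Answer: yes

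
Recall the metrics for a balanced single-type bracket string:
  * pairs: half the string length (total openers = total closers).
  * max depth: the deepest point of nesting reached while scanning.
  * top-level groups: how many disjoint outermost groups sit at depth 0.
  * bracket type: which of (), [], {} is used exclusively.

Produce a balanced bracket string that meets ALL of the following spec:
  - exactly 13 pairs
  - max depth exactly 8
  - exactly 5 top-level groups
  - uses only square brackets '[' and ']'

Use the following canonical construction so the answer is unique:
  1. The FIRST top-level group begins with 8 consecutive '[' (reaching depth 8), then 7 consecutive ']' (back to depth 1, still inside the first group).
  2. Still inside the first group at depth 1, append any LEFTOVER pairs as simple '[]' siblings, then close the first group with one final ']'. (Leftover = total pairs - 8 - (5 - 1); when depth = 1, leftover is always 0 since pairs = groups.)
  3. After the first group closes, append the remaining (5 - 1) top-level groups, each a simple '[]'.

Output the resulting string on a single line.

Spec: pairs=13 depth=8 groups=5
Leftover pairs = 13 - 8 - (5-1) = 1
First group: deep chain of depth 8 + 1 sibling pairs
Remaining 4 groups: simple '[]' each

Answer: [[[[[[[[]]]]]]][]][][][][]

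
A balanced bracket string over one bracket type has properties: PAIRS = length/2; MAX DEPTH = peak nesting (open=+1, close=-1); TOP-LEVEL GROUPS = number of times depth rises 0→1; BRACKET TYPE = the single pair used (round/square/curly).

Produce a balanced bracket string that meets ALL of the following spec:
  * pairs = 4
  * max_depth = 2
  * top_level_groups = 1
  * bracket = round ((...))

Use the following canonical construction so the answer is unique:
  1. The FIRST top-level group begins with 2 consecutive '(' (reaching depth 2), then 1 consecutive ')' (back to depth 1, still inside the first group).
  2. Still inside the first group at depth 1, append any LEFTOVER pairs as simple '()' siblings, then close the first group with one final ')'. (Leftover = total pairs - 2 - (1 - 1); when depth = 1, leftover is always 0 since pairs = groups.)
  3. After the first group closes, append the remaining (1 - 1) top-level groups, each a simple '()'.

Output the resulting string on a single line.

Spec: pairs=4 depth=2 groups=1
Leftover pairs = 4 - 2 - (1-1) = 2
First group: deep chain of depth 2 + 2 sibling pairs
Remaining 0 groups: simple '()' each

Answer: (()()())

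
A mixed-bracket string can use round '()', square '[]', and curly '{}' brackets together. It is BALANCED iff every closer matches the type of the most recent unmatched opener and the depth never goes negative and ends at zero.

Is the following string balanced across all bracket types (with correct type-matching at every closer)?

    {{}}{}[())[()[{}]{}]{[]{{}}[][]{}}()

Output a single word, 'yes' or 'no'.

pos 0: push '{'; stack = {
pos 1: push '{'; stack = {{
pos 2: '}' matches '{'; pop; stack = {
pos 3: '}' matches '{'; pop; stack = (empty)
pos 4: push '{'; stack = {
pos 5: '}' matches '{'; pop; stack = (empty)
pos 6: push '['; stack = [
pos 7: push '('; stack = [(
pos 8: ')' matches '('; pop; stack = [
pos 9: saw closer ')' but top of stack is '[' (expected ']') → INVALID
Verdict: type mismatch at position 9: ')' closes '[' → no

Answer: no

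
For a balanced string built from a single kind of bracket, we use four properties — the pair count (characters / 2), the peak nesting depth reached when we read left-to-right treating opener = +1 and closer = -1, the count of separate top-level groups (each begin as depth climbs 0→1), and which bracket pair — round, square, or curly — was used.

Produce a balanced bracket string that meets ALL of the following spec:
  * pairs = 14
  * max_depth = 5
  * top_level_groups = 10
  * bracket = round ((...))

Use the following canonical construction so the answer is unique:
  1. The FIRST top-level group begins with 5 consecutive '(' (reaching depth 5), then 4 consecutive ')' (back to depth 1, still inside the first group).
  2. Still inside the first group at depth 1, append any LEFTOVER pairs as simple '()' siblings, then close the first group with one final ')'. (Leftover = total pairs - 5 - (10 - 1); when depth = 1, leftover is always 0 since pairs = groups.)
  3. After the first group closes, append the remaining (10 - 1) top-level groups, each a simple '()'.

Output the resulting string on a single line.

Answer: ((((()))))()()()()()()()()()

Derivation:
Spec: pairs=14 depth=5 groups=10
Leftover pairs = 14 - 5 - (10-1) = 0
First group: deep chain of depth 5 + 0 sibling pairs
Remaining 9 groups: simple '()' each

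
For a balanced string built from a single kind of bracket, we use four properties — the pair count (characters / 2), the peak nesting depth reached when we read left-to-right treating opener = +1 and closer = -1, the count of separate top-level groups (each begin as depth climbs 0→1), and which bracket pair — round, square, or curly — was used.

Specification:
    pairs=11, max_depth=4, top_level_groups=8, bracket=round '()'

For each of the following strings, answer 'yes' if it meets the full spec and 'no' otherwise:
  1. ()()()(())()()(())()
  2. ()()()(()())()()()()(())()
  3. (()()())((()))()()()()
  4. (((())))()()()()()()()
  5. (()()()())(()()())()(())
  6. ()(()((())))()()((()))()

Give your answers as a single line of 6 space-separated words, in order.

String 1 '()()()(())()()(())()': depth seq [1 0 1 0 1 0 1 2 1 0 1 0 1 0 1 2 1 0 1 0]
  -> pairs=10 depth=2 groups=8 -> no
String 2 '()()()(()())()()()()(())()': depth seq [1 0 1 0 1 0 1 2 1 2 1 0 1 0 1 0 1 0 1 0 1 2 1 0 1 0]
  -> pairs=13 depth=2 groups=10 -> no
String 3 '(()()())((()))()()()()': depth seq [1 2 1 2 1 2 1 0 1 2 3 2 1 0 1 0 1 0 1 0 1 0]
  -> pairs=11 depth=3 groups=6 -> no
String 4 '(((())))()()()()()()()': depth seq [1 2 3 4 3 2 1 0 1 0 1 0 1 0 1 0 1 0 1 0 1 0]
  -> pairs=11 depth=4 groups=8 -> yes
String 5 '(()()()())(()()())()(())': depth seq [1 2 1 2 1 2 1 2 1 0 1 2 1 2 1 2 1 0 1 0 1 2 1 0]
  -> pairs=12 depth=2 groups=4 -> no
String 6 '()(()((())))()()((()))()': depth seq [1 0 1 2 1 2 3 4 3 2 1 0 1 0 1 0 1 2 3 2 1 0 1 0]
  -> pairs=12 depth=4 groups=6 -> no

Answer: no no no yes no no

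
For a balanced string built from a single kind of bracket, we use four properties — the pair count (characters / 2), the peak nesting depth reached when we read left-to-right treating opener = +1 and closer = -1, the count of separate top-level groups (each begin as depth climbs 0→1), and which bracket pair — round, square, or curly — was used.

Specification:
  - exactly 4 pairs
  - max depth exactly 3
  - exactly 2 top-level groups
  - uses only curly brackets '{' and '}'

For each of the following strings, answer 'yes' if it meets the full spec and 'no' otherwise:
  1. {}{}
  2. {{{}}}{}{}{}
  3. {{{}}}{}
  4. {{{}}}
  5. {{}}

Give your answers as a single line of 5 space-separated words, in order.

String 1 '{}{}': depth seq [1 0 1 0]
  -> pairs=2 depth=1 groups=2 -> no
String 2 '{{{}}}{}{}{}': depth seq [1 2 3 2 1 0 1 0 1 0 1 0]
  -> pairs=6 depth=3 groups=4 -> no
String 3 '{{{}}}{}': depth seq [1 2 3 2 1 0 1 0]
  -> pairs=4 depth=3 groups=2 -> yes
String 4 '{{{}}}': depth seq [1 2 3 2 1 0]
  -> pairs=3 depth=3 groups=1 -> no
String 5 '{{}}': depth seq [1 2 1 0]
  -> pairs=2 depth=2 groups=1 -> no

Answer: no no yes no no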